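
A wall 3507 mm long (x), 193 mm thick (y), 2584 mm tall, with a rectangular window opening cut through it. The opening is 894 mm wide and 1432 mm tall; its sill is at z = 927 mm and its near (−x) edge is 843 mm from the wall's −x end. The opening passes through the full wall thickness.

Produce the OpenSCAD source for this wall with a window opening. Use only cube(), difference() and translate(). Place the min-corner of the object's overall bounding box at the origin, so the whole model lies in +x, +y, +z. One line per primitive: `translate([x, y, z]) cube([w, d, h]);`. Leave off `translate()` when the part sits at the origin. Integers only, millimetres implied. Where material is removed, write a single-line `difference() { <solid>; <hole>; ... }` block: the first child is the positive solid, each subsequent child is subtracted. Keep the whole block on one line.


difference() { cube([3507, 193, 2584]); translate([843, 0, 927]) cube([894, 193, 1432]); }


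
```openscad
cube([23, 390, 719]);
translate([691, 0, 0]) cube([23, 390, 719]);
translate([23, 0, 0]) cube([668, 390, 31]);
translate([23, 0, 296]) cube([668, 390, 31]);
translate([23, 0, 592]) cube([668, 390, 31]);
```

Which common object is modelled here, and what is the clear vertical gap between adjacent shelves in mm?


A bookshelf. The clear shelf gap is 265 mm.

Two tall side panels with 3 horizontal boards between them — a bookshelf. The first two shelf undersides are at z = 0 and z = 296; with shelf thickness 31, the clear gap is 296 − 0 − 31 = 265 mm.


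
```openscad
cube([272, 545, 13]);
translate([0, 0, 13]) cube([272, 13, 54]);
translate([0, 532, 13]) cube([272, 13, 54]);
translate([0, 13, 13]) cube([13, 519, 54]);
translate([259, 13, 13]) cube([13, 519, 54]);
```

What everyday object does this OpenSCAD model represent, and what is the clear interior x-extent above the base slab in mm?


An open box. The internal width is 246 mm.

A 272×545 base slab with four walls standing on it — an open box. The base is 272 mm wide and the walls are 13 mm thick, so the internal width is 272 − 2 × 13 = 246 mm.


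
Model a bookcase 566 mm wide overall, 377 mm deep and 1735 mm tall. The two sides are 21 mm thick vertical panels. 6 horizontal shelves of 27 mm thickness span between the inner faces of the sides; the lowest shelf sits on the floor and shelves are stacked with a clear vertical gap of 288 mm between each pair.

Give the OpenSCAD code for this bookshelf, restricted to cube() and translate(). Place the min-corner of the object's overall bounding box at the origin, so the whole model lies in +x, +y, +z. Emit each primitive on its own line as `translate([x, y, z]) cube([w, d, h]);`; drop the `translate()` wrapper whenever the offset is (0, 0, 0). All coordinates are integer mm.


cube([21, 377, 1735]);
translate([545, 0, 0]) cube([21, 377, 1735]);
translate([21, 0, 0]) cube([524, 377, 27]);
translate([21, 0, 315]) cube([524, 377, 27]);
translate([21, 0, 630]) cube([524, 377, 27]);
translate([21, 0, 945]) cube([524, 377, 27]);
translate([21, 0, 1260]) cube([524, 377, 27]);
translate([21, 0, 1575]) cube([524, 377, 27]);


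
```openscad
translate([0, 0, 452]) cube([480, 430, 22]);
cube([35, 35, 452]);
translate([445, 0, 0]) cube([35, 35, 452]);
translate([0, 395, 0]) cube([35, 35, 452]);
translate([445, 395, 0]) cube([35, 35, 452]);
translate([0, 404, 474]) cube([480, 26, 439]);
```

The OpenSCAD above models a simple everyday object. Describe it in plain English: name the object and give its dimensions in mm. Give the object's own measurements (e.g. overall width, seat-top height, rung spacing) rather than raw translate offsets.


A chair. The seat is a 480×430×22 mm slab with its top at z = 474 mm, on four 35×35 mm corner legs (flush with the seat edges, standing on z = 0). A flat backrest 26 mm thick, 439 mm tall, spans the full seat width and rises from the seat top along its +y edge, rear face flush with the rear of the seat.


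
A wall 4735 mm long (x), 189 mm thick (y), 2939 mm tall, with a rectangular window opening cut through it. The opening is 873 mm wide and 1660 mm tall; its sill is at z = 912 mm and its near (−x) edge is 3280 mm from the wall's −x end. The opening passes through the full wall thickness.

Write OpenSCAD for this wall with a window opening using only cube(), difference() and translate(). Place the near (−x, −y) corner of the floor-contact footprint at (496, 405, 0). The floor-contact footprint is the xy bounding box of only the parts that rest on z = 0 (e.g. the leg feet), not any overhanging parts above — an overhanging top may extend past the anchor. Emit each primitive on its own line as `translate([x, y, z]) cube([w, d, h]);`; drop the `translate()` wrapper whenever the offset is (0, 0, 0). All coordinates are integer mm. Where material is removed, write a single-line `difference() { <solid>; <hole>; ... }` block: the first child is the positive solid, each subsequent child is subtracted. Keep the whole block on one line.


difference() { translate([496, 405, 0]) cube([4735, 189, 2939]); translate([3776, 405, 912]) cube([873, 189, 1660]); }


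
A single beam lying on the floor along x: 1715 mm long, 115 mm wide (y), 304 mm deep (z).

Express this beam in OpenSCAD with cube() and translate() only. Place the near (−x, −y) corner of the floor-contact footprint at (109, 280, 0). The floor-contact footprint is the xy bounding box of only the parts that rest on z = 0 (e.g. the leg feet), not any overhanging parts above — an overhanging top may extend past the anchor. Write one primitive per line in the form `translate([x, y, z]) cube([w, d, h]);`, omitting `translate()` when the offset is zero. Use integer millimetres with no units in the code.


translate([109, 280, 0]) cube([1715, 115, 304]);


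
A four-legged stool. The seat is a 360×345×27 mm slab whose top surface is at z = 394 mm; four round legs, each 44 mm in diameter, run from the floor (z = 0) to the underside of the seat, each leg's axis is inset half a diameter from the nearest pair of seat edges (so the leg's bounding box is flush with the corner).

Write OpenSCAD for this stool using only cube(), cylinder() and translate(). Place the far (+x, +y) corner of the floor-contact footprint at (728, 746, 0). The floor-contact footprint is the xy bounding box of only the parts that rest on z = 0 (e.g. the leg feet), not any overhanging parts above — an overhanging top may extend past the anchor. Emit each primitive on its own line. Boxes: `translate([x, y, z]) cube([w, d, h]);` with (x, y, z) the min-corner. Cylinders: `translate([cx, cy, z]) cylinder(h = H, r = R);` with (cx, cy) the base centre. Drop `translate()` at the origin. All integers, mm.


// leg_h = 394 - 27 = 367
translate([368, 401, 367]) cube([360, 345, 27]);
translate([390, 423, 0]) cylinder(h = 367, r = 22);
translate([706, 423, 0]) cylinder(h = 367, r = 22);
translate([390, 724, 0]) cylinder(h = 367, r = 22);
translate([706, 724, 0]) cylinder(h = 367, r = 22);


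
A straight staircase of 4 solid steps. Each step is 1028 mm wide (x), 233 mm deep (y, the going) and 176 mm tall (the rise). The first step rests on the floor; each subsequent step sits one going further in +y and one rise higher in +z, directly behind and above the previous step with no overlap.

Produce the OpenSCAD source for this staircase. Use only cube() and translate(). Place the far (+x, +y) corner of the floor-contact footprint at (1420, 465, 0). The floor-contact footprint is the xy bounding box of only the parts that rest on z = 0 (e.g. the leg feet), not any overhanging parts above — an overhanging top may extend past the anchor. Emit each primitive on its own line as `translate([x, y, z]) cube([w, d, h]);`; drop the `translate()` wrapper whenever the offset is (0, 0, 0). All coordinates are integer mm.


translate([392, 232, 0]) cube([1028, 233, 176]);
translate([392, 465, 176]) cube([1028, 233, 176]);
translate([392, 698, 352]) cube([1028, 233, 176]);
translate([392, 931, 528]) cube([1028, 233, 176]);


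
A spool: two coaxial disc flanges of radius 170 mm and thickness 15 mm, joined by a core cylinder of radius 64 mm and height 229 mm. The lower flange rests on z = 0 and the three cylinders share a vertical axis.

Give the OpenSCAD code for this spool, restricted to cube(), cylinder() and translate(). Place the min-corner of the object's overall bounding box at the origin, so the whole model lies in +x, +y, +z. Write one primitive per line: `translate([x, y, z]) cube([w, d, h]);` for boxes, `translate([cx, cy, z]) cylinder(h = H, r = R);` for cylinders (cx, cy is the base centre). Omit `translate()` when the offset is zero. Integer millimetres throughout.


translate([170, 170, 0]) cylinder(h = 15, r = 170);
translate([170, 170, 15]) cylinder(h = 229, r = 64);
translate([170, 170, 244]) cylinder(h = 15, r = 170);


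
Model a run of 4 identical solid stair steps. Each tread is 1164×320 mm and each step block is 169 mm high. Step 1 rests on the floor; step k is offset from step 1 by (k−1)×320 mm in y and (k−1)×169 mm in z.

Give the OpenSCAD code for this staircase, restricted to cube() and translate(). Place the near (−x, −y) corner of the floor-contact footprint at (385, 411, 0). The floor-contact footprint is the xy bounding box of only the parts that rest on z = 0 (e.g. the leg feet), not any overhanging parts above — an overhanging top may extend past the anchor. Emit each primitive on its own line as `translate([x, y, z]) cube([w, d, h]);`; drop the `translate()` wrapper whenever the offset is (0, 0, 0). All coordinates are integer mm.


translate([385, 411, 0]) cube([1164, 320, 169]);
translate([385, 731, 169]) cube([1164, 320, 169]);
translate([385, 1051, 338]) cube([1164, 320, 169]);
translate([385, 1371, 507]) cube([1164, 320, 169]);


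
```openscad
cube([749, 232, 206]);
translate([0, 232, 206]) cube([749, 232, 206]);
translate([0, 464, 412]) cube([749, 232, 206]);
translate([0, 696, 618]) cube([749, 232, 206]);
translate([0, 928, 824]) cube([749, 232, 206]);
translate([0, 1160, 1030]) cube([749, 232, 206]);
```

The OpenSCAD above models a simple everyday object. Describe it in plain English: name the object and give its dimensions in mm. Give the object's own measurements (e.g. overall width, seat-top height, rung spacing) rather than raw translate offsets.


A straight staircase of 6 solid steps. Each step is 749 mm wide (x), 232 mm deep (y, the going) and 206 mm tall (the rise). The first step rests on the floor; each subsequent step sits one going further in +y and one rise higher in +z, directly behind and above the previous step with no overlap.


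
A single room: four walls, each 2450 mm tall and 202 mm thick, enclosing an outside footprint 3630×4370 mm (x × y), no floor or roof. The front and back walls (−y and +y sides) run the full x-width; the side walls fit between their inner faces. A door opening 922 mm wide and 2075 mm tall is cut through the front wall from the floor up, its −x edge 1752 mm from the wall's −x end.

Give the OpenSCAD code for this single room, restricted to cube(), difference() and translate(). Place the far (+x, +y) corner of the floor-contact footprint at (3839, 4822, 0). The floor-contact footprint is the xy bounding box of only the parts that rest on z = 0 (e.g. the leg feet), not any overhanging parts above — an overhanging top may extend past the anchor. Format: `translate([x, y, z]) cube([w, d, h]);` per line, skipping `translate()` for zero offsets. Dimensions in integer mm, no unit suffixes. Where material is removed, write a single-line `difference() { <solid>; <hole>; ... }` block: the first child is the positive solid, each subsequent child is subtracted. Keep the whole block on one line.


difference() { translate([209, 452, 0]) cube([3630, 202, 2450]); translate([1961, 452, 0]) cube([922, 202, 2075]); }
translate([209, 4620, 0]) cube([3630, 202, 2450]);
translate([209, 654, 0]) cube([202, 3966, 2450]);
translate([3637, 654, 0]) cube([202, 3966, 2450]);


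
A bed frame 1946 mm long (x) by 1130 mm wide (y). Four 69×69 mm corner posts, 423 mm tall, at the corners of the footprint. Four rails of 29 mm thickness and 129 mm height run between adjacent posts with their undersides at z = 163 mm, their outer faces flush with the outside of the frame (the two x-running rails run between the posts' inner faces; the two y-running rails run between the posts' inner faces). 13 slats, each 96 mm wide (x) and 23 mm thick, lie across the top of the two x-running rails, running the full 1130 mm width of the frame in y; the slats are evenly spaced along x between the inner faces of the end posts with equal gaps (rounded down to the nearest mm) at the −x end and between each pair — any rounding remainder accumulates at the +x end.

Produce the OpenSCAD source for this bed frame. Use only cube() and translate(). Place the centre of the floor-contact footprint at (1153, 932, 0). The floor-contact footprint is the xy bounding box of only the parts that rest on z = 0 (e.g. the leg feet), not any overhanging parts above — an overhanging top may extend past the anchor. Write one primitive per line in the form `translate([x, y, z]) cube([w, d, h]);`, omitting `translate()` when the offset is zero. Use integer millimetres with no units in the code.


translate([180, 367, 0]) cube([69, 69, 423]);
translate([180, 1428, 0]) cube([69, 69, 423]);
translate([2057, 367, 0]) cube([69, 69, 423]);
translate([2057, 1428, 0]) cube([69, 69, 423]);
translate([249, 367, 163]) cube([1808, 29, 129]);
translate([249, 1468, 163]) cube([1808, 29, 129]);
translate([180, 436, 163]) cube([29, 992, 129]);
translate([2097, 436, 163]) cube([29, 992, 129]);
translate([289, 367, 292]) cube([96, 1130, 23]);
translate([425, 367, 292]) cube([96, 1130, 23]);
translate([561, 367, 292]) cube([96, 1130, 23]);
translate([697, 367, 292]) cube([96, 1130, 23]);
translate([833, 367, 292]) cube([96, 1130, 23]);
translate([969, 367, 292]) cube([96, 1130, 23]);
translate([1105, 367, 292]) cube([96, 1130, 23]);
translate([1241, 367, 292]) cube([96, 1130, 23]);
translate([1377, 367, 292]) cube([96, 1130, 23]);
translate([1513, 367, 292]) cube([96, 1130, 23]);
translate([1649, 367, 292]) cube([96, 1130, 23]);
translate([1785, 367, 292]) cube([96, 1130, 23]);
translate([1921, 367, 292]) cube([96, 1130, 23]);


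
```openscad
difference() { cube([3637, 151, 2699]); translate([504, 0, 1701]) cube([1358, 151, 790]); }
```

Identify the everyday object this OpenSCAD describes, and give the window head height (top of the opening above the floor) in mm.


A wall with a window opening. The window head height is 2491 mm.

A wall with a rectangular opening subtracted — a window. Sill at z = 1701, opening 790 mm tall, so the head is at 1701 + 790 = 2491 mm.


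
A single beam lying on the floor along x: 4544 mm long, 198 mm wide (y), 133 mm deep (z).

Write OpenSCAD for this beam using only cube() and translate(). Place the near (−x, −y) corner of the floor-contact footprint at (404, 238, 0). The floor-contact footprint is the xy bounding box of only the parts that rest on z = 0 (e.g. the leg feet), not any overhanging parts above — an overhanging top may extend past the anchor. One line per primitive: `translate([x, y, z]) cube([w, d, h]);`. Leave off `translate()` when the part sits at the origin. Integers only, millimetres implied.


translate([404, 238, 0]) cube([4544, 198, 133]);


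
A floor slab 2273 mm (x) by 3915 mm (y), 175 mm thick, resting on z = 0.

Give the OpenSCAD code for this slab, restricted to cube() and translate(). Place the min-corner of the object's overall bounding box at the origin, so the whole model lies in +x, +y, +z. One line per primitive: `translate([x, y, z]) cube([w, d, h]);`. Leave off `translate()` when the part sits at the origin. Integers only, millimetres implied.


cube([2273, 3915, 175]);


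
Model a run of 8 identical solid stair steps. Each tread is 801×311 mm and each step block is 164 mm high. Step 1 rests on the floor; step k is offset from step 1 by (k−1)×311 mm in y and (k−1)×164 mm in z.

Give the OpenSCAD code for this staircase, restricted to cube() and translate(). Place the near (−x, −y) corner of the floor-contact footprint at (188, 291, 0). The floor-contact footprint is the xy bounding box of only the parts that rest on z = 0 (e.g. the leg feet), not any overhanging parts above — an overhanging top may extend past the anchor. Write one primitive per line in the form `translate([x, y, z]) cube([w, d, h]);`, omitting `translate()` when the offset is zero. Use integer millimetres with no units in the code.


translate([188, 291, 0]) cube([801, 311, 164]);
translate([188, 602, 164]) cube([801, 311, 164]);
translate([188, 913, 328]) cube([801, 311, 164]);
translate([188, 1224, 492]) cube([801, 311, 164]);
translate([188, 1535, 656]) cube([801, 311, 164]);
translate([188, 1846, 820]) cube([801, 311, 164]);
translate([188, 2157, 984]) cube([801, 311, 164]);
translate([188, 2468, 1148]) cube([801, 311, 164]);


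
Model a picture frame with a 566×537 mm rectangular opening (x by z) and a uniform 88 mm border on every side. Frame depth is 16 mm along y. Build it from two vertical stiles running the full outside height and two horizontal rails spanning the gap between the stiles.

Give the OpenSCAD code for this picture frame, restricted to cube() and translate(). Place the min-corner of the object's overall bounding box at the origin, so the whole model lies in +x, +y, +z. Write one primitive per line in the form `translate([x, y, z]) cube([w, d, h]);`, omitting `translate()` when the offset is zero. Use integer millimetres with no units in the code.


cube([88, 16, 713]);
translate([654, 0, 0]) cube([88, 16, 713]);
translate([88, 0, 0]) cube([566, 16, 88]);
translate([88, 0, 625]) cube([566, 16, 88]);


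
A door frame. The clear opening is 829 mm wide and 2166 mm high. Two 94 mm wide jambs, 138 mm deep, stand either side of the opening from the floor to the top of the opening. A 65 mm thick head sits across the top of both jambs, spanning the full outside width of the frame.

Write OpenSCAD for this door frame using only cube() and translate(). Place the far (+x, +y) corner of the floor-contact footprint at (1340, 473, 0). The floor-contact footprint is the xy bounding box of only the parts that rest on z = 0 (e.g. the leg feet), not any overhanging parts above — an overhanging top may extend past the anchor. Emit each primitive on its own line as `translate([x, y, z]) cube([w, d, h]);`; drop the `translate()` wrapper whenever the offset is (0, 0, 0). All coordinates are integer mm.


translate([323, 335, 0]) cube([94, 138, 2166]);
translate([1246, 335, 0]) cube([94, 138, 2166]);
translate([323, 335, 2166]) cube([1017, 138, 65]);


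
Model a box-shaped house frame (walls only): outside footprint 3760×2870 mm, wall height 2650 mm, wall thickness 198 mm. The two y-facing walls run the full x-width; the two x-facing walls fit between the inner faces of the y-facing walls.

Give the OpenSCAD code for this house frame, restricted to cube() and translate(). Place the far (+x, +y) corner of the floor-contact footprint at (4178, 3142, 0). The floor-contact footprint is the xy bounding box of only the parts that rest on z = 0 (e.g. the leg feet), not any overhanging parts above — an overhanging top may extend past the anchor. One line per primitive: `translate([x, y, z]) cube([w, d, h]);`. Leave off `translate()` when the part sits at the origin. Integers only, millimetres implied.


translate([418, 272, 0]) cube([3760, 198, 2650]);
translate([418, 2944, 0]) cube([3760, 198, 2650]);
translate([418, 470, 0]) cube([198, 2474, 2650]);
translate([3980, 470, 0]) cube([198, 2474, 2650]);


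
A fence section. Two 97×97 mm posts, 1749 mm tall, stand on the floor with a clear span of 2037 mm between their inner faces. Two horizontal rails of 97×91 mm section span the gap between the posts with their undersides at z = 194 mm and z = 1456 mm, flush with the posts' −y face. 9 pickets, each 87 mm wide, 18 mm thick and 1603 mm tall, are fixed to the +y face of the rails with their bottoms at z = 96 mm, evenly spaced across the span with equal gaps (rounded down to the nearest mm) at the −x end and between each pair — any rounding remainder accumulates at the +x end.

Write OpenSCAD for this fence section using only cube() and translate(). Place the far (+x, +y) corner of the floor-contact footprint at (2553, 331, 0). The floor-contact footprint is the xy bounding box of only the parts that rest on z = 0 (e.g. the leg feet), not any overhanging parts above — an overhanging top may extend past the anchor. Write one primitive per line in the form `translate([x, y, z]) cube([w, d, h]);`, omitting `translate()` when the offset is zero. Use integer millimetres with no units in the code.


translate([322, 234, 0]) cube([97, 97, 1749]);
translate([2456, 234, 0]) cube([97, 97, 1749]);
translate([419, 234, 194]) cube([2037, 97, 91]);
translate([419, 234, 1456]) cube([2037, 97, 91]);
translate([544, 331, 96]) cube([87, 18, 1603]);
translate([756, 331, 96]) cube([87, 18, 1603]);
translate([968, 331, 96]) cube([87, 18, 1603]);
translate([1180, 331, 96]) cube([87, 18, 1603]);
translate([1392, 331, 96]) cube([87, 18, 1603]);
translate([1604, 331, 96]) cube([87, 18, 1603]);
translate([1816, 331, 96]) cube([87, 18, 1603]);
translate([2028, 331, 96]) cube([87, 18, 1603]);
translate([2240, 331, 96]) cube([87, 18, 1603]);


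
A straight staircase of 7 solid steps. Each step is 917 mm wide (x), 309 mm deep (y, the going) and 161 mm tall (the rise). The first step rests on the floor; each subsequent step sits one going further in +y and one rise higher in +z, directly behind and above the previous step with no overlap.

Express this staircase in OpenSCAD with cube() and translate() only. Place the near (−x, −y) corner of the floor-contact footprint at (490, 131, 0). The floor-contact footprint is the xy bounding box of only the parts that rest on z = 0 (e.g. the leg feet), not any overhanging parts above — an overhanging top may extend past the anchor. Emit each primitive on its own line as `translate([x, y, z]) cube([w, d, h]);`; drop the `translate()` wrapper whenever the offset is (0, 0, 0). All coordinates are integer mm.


translate([490, 131, 0]) cube([917, 309, 161]);
translate([490, 440, 161]) cube([917, 309, 161]);
translate([490, 749, 322]) cube([917, 309, 161]);
translate([490, 1058, 483]) cube([917, 309, 161]);
translate([490, 1367, 644]) cube([917, 309, 161]);
translate([490, 1676, 805]) cube([917, 309, 161]);
translate([490, 1985, 966]) cube([917, 309, 161]);


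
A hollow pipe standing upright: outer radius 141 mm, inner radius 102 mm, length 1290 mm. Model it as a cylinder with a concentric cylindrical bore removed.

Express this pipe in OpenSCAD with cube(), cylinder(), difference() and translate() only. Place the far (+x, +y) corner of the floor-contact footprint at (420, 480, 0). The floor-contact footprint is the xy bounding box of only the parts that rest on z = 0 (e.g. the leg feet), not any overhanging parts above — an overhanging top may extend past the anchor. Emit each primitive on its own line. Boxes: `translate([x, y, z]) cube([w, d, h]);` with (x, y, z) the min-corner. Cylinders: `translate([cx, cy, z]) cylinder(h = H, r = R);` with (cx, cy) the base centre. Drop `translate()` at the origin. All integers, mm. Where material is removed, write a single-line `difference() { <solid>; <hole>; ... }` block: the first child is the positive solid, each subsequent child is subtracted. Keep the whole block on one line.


difference() { translate([279, 339, 0]) cylinder(h = 1290, r = 141); translate([279, 339, 0]) cylinder(h = 1290, r = 102); }


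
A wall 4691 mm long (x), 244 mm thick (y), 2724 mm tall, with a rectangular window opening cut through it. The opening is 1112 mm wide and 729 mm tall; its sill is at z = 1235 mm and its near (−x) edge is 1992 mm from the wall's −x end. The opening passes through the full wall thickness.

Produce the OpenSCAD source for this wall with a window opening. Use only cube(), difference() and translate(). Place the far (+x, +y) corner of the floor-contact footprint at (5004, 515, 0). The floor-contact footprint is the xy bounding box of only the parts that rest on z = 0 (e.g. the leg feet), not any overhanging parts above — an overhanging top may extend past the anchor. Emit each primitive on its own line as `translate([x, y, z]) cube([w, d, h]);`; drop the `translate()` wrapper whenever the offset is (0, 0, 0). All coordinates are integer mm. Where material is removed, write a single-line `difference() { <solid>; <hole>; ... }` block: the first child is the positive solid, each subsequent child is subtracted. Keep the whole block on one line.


difference() { translate([313, 271, 0]) cube([4691, 244, 2724]); translate([2305, 271, 1235]) cube([1112, 244, 729]); }


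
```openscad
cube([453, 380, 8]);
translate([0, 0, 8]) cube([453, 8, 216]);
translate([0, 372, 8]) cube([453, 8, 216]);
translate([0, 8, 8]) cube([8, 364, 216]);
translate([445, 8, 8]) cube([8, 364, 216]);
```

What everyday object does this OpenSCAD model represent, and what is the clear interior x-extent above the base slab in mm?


An open box. The internal width is 437 mm.

A 453×380 base slab with four walls standing on it — an open box. The base is 453 mm wide and the walls are 8 mm thick, so the internal width is 453 − 2 × 8 = 437 mm.


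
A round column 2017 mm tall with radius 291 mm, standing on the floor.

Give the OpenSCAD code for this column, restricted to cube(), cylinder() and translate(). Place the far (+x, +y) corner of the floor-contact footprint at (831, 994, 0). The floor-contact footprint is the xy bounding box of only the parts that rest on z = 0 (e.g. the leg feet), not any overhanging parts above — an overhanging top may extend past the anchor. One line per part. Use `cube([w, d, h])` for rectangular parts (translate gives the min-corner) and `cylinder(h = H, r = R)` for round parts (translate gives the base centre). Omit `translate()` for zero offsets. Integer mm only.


translate([540, 703, 0]) cylinder(h = 2017, r = 291);


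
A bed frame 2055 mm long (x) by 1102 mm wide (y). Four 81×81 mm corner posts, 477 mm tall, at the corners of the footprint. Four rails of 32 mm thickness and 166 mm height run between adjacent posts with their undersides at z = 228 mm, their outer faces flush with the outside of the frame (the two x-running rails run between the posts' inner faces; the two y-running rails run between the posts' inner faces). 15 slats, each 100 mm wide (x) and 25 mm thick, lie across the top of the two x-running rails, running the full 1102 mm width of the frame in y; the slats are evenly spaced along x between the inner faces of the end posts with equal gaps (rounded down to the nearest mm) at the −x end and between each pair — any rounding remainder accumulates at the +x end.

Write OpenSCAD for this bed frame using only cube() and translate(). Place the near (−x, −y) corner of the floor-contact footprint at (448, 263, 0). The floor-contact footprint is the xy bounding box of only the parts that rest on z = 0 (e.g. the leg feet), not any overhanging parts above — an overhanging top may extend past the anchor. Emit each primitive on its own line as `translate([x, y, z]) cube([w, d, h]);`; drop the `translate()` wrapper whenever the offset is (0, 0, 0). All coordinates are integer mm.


translate([448, 263, 0]) cube([81, 81, 477]);
translate([448, 1284, 0]) cube([81, 81, 477]);
translate([2422, 263, 0]) cube([81, 81, 477]);
translate([2422, 1284, 0]) cube([81, 81, 477]);
translate([529, 263, 228]) cube([1893, 32, 166]);
translate([529, 1333, 228]) cube([1893, 32, 166]);
translate([448, 344, 228]) cube([32, 940, 166]);
translate([2471, 344, 228]) cube([32, 940, 166]);
translate([553, 263, 394]) cube([100, 1102, 25]);
translate([677, 263, 394]) cube([100, 1102, 25]);
translate([801, 263, 394]) cube([100, 1102, 25]);
translate([925, 263, 394]) cube([100, 1102, 25]);
translate([1049, 263, 394]) cube([100, 1102, 25]);
translate([1173, 263, 394]) cube([100, 1102, 25]);
translate([1297, 263, 394]) cube([100, 1102, 25]);
translate([1421, 263, 394]) cube([100, 1102, 25]);
translate([1545, 263, 394]) cube([100, 1102, 25]);
translate([1669, 263, 394]) cube([100, 1102, 25]);
translate([1793, 263, 394]) cube([100, 1102, 25]);
translate([1917, 263, 394]) cube([100, 1102, 25]);
translate([2041, 263, 394]) cube([100, 1102, 25]);
translate([2165, 263, 394]) cube([100, 1102, 25]);
translate([2289, 263, 394]) cube([100, 1102, 25]);


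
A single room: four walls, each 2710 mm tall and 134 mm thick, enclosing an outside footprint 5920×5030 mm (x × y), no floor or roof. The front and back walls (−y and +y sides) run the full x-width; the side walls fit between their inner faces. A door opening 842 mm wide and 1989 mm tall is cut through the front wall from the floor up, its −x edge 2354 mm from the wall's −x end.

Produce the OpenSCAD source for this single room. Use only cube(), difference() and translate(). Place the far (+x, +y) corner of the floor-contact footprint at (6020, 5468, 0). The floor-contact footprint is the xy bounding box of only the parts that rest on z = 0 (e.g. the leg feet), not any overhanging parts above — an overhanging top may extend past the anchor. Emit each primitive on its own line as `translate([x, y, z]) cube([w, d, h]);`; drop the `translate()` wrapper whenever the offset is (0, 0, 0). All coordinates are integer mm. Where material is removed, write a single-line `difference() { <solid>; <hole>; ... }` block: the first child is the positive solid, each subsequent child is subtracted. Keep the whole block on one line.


difference() { translate([100, 438, 0]) cube([5920, 134, 2710]); translate([2454, 438, 0]) cube([842, 134, 1989]); }
translate([100, 5334, 0]) cube([5920, 134, 2710]);
translate([100, 572, 0]) cube([134, 4762, 2710]);
translate([5886, 572, 0]) cube([134, 4762, 2710]);


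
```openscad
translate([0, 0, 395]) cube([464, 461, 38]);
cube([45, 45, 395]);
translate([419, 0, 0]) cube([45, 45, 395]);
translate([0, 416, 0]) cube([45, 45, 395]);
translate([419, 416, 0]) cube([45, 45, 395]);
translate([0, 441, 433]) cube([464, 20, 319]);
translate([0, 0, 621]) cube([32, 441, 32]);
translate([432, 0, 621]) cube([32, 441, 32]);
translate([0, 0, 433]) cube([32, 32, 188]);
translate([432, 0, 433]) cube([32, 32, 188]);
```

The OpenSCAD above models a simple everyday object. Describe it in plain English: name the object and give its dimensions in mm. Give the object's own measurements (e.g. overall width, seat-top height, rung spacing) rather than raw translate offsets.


A chair. The seat is a 464×461×38 mm slab with its top at z = 433 mm, on four 45×45 mm corner legs (flush with the seat edges, standing on z = 0). A flat backrest 20 mm thick, 319 mm tall, spans the full seat width and rises from the seat top along its +y edge, rear face flush with the rear of the seat. Two armrests of 32×32 mm section run along each side from the seat's front edge to the front of the backrest, top faces 220 mm above the seat top and outer faces flush with the seat's x-edges; a 32×32 mm post under the front of each armrest stands on the seat at the front corner.


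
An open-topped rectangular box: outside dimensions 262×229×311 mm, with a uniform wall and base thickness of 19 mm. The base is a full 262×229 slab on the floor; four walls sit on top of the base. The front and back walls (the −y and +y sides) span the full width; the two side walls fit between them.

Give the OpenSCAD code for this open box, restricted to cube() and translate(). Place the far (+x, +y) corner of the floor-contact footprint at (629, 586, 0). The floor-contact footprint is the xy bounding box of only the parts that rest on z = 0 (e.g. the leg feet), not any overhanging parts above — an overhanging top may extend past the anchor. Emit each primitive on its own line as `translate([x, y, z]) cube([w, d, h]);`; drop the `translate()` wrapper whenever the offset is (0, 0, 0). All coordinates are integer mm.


translate([367, 357, 0]) cube([262, 229, 19]);
translate([367, 357, 19]) cube([262, 19, 292]);
translate([367, 567, 19]) cube([262, 19, 292]);
translate([367, 376, 19]) cube([19, 191, 292]);
translate([610, 376, 19]) cube([19, 191, 292]);


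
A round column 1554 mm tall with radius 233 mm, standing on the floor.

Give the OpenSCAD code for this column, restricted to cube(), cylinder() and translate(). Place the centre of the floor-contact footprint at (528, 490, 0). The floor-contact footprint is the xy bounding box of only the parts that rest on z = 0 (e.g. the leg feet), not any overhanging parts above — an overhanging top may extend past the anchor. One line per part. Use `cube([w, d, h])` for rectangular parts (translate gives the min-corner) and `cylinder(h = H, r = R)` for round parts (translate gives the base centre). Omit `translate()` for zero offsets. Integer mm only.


translate([528, 490, 0]) cylinder(h = 1554, r = 233);


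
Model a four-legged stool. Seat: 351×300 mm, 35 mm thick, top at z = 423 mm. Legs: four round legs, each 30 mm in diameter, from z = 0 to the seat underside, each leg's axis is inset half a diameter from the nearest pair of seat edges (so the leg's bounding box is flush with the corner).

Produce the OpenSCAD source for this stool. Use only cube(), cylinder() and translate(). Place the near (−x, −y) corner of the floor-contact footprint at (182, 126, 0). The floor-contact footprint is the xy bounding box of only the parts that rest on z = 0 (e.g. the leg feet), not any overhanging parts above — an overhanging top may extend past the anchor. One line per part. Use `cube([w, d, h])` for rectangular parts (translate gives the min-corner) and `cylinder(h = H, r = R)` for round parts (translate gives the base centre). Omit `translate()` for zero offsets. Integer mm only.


translate([182, 126, 388]) cube([351, 300, 35]);
translate([197, 141, 0]) cylinder(h = 388, r = 15);
translate([518, 141, 0]) cylinder(h = 388, r = 15);
translate([197, 411, 0]) cylinder(h = 388, r = 15);
translate([518, 411, 0]) cylinder(h = 388, r = 15);


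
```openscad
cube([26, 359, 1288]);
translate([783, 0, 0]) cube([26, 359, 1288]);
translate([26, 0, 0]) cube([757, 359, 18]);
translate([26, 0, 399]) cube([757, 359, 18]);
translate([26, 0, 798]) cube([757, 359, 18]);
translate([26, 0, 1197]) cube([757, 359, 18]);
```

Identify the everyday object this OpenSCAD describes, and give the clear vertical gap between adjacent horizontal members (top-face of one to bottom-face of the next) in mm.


A bookshelf. The clear shelf gap is 381 mm.

Two tall side panels with 4 horizontal boards between them — a bookshelf. The first two shelf undersides are at z = 0 and z = 399; with shelf thickness 18, the clear gap is 399 − 0 − 18 = 381 mm.


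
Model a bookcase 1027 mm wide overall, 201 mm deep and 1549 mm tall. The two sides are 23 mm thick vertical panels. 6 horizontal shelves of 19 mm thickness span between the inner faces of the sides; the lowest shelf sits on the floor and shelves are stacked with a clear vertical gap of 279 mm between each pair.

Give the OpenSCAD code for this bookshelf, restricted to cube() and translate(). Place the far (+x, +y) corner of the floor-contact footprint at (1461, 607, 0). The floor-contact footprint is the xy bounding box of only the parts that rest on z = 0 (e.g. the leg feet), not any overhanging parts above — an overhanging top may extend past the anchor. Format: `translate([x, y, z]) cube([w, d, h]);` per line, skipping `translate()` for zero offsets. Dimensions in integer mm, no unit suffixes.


translate([434, 406, 0]) cube([23, 201, 1549]);
translate([1438, 406, 0]) cube([23, 201, 1549]);
translate([457, 406, 0]) cube([981, 201, 19]);
translate([457, 406, 298]) cube([981, 201, 19]);
translate([457, 406, 596]) cube([981, 201, 19]);
translate([457, 406, 894]) cube([981, 201, 19]);
translate([457, 406, 1192]) cube([981, 201, 19]);
translate([457, 406, 1490]) cube([981, 201, 19]);


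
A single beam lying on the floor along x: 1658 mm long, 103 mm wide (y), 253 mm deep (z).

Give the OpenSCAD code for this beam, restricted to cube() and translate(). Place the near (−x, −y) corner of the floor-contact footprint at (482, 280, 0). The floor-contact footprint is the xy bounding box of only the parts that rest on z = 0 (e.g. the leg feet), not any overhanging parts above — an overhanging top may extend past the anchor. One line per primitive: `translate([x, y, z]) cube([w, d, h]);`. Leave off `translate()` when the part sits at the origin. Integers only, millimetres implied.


translate([482, 280, 0]) cube([1658, 103, 253]);


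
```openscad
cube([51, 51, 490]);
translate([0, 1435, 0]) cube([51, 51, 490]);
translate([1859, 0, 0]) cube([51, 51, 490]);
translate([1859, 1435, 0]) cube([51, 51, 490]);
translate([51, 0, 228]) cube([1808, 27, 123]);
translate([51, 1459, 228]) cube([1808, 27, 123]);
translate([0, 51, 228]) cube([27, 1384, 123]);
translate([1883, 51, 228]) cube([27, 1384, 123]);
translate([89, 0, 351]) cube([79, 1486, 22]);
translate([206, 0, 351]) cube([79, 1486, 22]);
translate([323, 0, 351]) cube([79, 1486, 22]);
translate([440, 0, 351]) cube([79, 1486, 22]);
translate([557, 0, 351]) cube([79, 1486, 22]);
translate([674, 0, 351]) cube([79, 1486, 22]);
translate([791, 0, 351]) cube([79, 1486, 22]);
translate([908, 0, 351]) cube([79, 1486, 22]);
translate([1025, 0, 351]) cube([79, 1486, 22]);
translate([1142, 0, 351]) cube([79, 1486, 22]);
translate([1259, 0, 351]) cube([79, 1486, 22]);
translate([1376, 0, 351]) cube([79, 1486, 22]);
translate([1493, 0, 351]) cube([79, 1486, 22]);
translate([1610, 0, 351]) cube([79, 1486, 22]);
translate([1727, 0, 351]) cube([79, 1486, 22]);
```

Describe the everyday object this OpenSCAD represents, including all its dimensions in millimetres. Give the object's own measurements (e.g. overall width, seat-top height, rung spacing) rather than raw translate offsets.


A bed frame 1910 mm long (x) by 1486 mm wide (y). Four 51×51 mm corner posts, 490 mm tall, at the corners of the footprint. Four rails of 27 mm thickness and 123 mm height run between adjacent posts with their undersides at z = 228 mm, their outer faces flush with the outside of the frame (the two x-running rails run between the posts' inner faces; the two y-running rails run between the posts' inner faces). 15 slats, each 79 mm wide (x) and 22 mm thick, lie across the top of the two x-running rails, running the full 1486 mm width of the frame in y; along x they sit between the end posts with a 38 mm gap after the −x posts and between neighbouring slats, leaving 53 mm before the +x posts.


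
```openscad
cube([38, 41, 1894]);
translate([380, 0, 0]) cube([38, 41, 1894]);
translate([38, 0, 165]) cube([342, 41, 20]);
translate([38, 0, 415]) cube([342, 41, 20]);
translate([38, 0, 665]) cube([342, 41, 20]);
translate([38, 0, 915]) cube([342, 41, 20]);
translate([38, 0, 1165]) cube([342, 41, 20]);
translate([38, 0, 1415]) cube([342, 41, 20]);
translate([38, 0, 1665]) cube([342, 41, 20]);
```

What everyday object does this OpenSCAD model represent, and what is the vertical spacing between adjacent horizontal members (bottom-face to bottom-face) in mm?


A ladder. The rung spacing is 250 mm.

Two tall 38×41 posts with 7 short bars between them — a ladder. Adjacent rungs sit at z = 165 and z = 415, so the spacing is 415 − 165 = 250 mm.


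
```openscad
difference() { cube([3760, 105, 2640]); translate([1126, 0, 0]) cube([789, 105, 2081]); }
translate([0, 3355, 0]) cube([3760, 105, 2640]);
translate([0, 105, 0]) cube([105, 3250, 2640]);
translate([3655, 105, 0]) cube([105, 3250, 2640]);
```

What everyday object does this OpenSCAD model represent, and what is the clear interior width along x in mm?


A single room. The interior width is 3550 mm.

Four walls enclosing a rectangle with a door in the front wall — a room. Outside width 3760 minus two 105 mm walls gives 3550 mm.


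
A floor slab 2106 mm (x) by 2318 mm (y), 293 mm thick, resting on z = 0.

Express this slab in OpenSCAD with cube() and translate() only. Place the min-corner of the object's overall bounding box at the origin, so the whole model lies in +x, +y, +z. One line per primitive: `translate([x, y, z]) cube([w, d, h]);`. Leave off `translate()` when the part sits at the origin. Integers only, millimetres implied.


cube([2106, 2318, 293]);
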